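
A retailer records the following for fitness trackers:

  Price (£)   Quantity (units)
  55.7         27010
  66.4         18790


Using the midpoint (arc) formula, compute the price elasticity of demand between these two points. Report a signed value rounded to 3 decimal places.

-2.048

%ΔQ = (18790 − 27010) / [(27010 + 18790)/2] = -8220/22900 = -0.358951…
%ΔP = (66.4 − 55.7) / [(55.7 + 66.4)/2] = 10.7/61.05 = 0.175266…
Arc Ed = %ΔQ / %ΔP = (-8220/22900) / (10.7/61.05) = -2.04803…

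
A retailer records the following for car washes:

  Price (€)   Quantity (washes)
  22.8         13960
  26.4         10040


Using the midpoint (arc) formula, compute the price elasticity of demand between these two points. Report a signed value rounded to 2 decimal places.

-2.23

%ΔQ = (10040 − 13960) / [(13960 + 10040)/2] = -3920/12000 = -0.326666…
%ΔP = (26.4 − 22.8) / [(22.8 + 26.4)/2] = 3.6/24.6 = 0.146341…
Arc Ed = %ΔQ / %ΔP = (-3920/12000) / (3.6/24.6) = -2.2322…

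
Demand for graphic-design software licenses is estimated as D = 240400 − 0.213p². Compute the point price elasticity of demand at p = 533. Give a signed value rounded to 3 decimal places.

dD/dp = −2·0.213·p = -227.058. At p = 533, D = 179889.043.
Ed = (dD/dp)·(p/D) = (-227.058) × (533/179889.043) = -0.67275…

-0.673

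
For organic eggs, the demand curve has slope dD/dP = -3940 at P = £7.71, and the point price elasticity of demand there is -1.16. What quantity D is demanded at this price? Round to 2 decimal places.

26187.41

Ed = (dD/dP)·(P/D) ⇒ D = (dD/dP)·P/Ed = (-3940)·7.71/(-1.16) = 26187.4137…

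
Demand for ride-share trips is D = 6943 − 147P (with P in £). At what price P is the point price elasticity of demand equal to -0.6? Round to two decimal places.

17.71

Ed = −147P/(6943 − 147P). Set this equal to -0.6:
147P = 0.6·(6943 − 147P) ⇒ 147P(1 + 0.6) = 0.6·6943
P = 0.6·6943 / (147·1.6) = 17.7117…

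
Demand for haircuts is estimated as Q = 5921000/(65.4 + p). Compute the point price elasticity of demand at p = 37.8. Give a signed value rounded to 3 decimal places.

-0.366

dQ/dp = −5921000/(65.4 + p)² = -555.95. At p = 37.8, Q = 57374.
Ed = (dQ/dp)·(p/Q) = (-555.95) × (37.8/57374) = -0.36627…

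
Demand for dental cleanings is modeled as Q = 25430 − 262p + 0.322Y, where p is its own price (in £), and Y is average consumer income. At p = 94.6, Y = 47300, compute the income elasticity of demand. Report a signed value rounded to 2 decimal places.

0.96

At the given values, Q = 25430 − 262(94.6) + 0.322(47300) = 15875.4.
∂Q/∂Y = 0.322.
E = (0.322) × (47300/15875.4) = 0.9593…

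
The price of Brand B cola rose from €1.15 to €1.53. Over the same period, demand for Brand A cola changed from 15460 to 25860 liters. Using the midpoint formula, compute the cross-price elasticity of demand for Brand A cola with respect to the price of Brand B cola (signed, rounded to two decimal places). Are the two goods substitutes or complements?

1.78; substitutes

%ΔQ_{Brand A cola} = (25860 − 15460)/avg = 10400/20660 = 0.503388…
%ΔP_{Brand B cola} = (1.53 − 1.15)/avg = 0.38/1.34 = 0.283582…
E_cross = (10400/20660) / (0.38/1.34) = 1.7751…
E_cross > 0 ⇒ the goods are substitutes.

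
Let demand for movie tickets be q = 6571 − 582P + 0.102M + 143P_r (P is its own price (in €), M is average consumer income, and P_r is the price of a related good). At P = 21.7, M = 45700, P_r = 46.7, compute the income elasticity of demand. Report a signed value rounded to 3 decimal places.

At the given values, q = 6571 − 582(21.7) + 0.102(45700) + 143(46.7) = 5281.1.
∂q/∂M = 0.102.
E = (0.102) × (45700/5281.1) = 0.88265…

0.883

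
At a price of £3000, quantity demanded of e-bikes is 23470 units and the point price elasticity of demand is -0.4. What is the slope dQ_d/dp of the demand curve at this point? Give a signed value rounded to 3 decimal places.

-3.129

Ed = (dQ_d/dp)·(p/Q_d) ⇒ dQ_d/dp = Ed·Q_d/p = (-0.4)·23470/3000 = -3.12933…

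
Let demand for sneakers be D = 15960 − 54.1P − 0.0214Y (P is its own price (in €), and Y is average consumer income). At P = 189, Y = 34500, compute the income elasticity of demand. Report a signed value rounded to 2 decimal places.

-0.15

At the given values, D = 15960 − 54.1(189) − 0.0214(34500) = 4996.8.
∂D/∂Y = -0.0214.
E = (-0.0214) × (34500/4996.8) = -0.1477…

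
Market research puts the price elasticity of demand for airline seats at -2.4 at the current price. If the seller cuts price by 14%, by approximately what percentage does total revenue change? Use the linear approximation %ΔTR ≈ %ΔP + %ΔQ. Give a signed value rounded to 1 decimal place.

%ΔQ ≈ Ed × %ΔP = (-2.4) × (-14%) = +33.6000%
%ΔTR ≈ %ΔP + %ΔQ = (-14%) + (+33.6000%) = +19.6000%

+19.6%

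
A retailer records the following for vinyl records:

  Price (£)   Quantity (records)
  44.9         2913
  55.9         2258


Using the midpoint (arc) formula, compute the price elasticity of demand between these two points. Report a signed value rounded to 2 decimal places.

%ΔQ = (2258 − 2913) / [(2913 + 2258)/2] = -655/2585.5 = -0.253335…
%ΔP = (55.9 − 44.9) / [(44.9 + 55.9)/2] = 11/50.4 = 0.218253…
Arc Ed = %ΔQ / %ΔP = (-655/2585.5) / (11/50.4) = -1.1607…

-1.16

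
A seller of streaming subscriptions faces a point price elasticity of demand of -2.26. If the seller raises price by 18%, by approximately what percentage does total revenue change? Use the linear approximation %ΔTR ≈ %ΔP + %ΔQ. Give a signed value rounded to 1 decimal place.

%ΔQ ≈ Ed × %ΔP = (-2.26) × (+18%) = -40.6800%
%ΔTR ≈ %ΔP + %ΔQ = (+18%) + (-40.6800%) = -22.6800%

-22.7%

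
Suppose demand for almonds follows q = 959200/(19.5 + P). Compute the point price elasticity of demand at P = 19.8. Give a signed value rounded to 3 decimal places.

dq/dP = −959200/(19.5 + P)² = -621.046. At P = 19.8, q = 24407.1.
Ed = (dq/dP)·(P/q) = (-621.046) × (19.8/24407.1) = -0.50381…

-0.504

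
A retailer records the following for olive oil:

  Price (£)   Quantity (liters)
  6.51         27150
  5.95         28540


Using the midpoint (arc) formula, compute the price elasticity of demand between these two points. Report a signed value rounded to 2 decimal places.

-0.56

%ΔQ = (28540 − 27150) / [(27150 + 28540)/2] = 1390/27845 = 0.049919…
%ΔP = (5.95 − 6.51) / [(6.51 + 5.95)/2] = -0.56/6.23 = -0.089887…
Arc Ed = %ΔQ / %ΔP = (1390/27845) / (-0.56/6.23) = -0.5553…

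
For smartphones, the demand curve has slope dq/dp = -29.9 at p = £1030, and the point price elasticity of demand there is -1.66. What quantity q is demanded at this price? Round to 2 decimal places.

Ed = (dq/dp)·(p/q) ⇒ q = (dq/dp)·p/Ed = (-29.9)·1030/(-1.66) = 18552.4096…

18552.41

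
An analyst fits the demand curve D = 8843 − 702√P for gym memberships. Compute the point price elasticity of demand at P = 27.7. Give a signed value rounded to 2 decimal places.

dD/dP = −702/(2√P) = -66.691. At P = 27.7, D = 5148.32.
Ed = (dD/dP)·(P/D) = (-66.691) × (27.7/5148.32) = -0.3588…

-0.36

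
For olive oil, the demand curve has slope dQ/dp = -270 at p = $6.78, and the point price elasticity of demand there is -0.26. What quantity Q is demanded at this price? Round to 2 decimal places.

Ed = (dQ/dp)·(p/Q) ⇒ Q = (dQ/dp)·p/Ed = (-270)·6.78/(-0.26) = 7040.7692…

7040.77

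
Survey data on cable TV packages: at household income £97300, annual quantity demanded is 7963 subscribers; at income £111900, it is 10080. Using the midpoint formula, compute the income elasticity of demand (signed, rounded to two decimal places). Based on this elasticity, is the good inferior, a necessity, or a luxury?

%ΔQ = (10080 − 7963)/[( 7963 + 10080)/2] = 2117/9021.5 = 0.234661…
%ΔIncome = (111900 − 97300)/[( 97300 + 111900)/2] = 14600/104600 = 0.139579…
E_income = (2117/9021.5) / (14600/104600) = 1.6812…
E_income > 1 ⇒ normal good, luxury.

1.68; luxury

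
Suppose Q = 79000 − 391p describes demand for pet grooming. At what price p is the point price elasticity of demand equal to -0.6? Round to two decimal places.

Ed = −391p/(79000 − 391p). Set this equal to -0.6:
391p = 0.6·(79000 − 391p) ⇒ 391p(1 + 0.6) = 0.6·79000
p = 0.6·79000 / (391·1.6) = 75.7672…

75.77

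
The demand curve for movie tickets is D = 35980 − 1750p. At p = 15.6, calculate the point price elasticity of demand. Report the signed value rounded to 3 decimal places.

-3.145

dD/dp = −1750. At p = 15.6, D = 35980 − 1750(15.6) = 8680.
Ed = (dD/dp)·(p/D) = −1750 × (15.6/8680) = -3.14516…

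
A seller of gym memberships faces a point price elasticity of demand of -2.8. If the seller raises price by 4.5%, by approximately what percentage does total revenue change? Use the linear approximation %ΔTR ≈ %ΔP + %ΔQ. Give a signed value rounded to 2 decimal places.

-8.10%

%ΔQ ≈ Ed × %ΔP = (-2.8) × (+4.5%) = -12.6000%
%ΔTR ≈ %ΔP + %ΔQ = (+4.5%) + (-12.6000%) = -8.1000%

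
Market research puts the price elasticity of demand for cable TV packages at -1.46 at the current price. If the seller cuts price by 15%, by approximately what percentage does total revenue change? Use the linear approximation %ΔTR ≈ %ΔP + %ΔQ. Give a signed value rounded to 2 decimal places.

+6.90%

%ΔQ ≈ Ed × %ΔP = (-1.46) × (-15%) = +21.9000%
%ΔTR ≈ %ΔP + %ΔQ = (-15%) + (+21.9000%) = +6.9000%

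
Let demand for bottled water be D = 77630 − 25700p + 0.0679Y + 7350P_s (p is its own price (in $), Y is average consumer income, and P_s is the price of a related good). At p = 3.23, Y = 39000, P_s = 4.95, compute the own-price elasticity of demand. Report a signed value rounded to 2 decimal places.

-2.47

At the given values, D = 77630 − 25700(3.23) + 0.0679(39000) + 7350(4.95) = 33649.6.
∂D/∂p = −25700.
E = (-25700) × (3.23/33649.6) = -2.4669…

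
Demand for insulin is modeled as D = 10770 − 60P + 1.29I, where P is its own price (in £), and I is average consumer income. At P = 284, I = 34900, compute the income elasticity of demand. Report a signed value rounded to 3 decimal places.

1.162

At the given values, D = 10770 − 60(284) + 1.29(34900) = 38751.
∂D/∂I = 1.29.
E = (1.29) × (34900/38751) = 1.16180…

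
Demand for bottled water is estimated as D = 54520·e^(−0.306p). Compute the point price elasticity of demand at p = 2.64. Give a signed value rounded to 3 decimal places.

dD/dp = −0.306·D = -7437.67. At p = 2.64, D = 24306.1.
Ed = (dD/dp)·(p/D) = (-7437.67) × (2.64/24306.1) = -0.80784

-0.808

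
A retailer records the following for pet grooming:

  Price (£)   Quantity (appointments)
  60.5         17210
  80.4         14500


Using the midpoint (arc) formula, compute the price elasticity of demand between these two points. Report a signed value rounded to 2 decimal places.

%ΔQ = (14500 − 17210) / [(17210 + 14500)/2] = -2710/15855 = -0.170923…
%ΔP = (80.4 − 60.5) / [(60.5 + 80.4)/2] = 19.9/70.45 = 0.282469…
Arc Ed = %ΔQ / %ΔP = (-2710/15855) / (19.9/70.45) = -0.6051…

-0.61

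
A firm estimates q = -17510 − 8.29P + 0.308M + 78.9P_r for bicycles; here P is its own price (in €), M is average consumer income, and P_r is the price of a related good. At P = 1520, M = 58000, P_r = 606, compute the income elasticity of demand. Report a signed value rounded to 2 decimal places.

At the given values, q = -17510 − 8.29(1520) + 0.308(58000) + 78.9(606) = 35566.6.
∂q/∂M = 0.308.
E = (0.308) × (58000/35566.6) = 0.5022…

0.50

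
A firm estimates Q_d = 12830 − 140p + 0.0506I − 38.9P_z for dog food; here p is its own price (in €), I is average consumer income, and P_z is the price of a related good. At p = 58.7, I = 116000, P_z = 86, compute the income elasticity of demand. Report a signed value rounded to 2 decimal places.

0.82

At the given values, Q_d = 12830 − 140(58.7) + 0.0506(116000) − 38.9(86) = 7136.2.
∂Q_d/∂I = 0.0506.
E = (0.0506) × (116000/7136.2) = 0.8225…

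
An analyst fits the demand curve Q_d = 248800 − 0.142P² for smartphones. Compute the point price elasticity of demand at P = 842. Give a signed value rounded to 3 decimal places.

-1.359

dQ_d/dP = −2·0.142·P = -239.128. At P = 842, Q_d = 148127.112.
Ed = (dQ_d/dP)·(P/Q_d) = (-239.128) × (842/148127.112) = -1.35927…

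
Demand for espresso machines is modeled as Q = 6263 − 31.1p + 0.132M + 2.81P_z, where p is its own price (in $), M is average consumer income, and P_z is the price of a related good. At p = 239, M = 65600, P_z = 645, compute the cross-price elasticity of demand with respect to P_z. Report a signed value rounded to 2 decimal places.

At the given values, Q = 6263 − 31.1(239) + 0.132(65600) + 2.81(645) = 9301.75.
∂Q/∂P_z = 2.81.
E = (2.81) × (645/9301.75) = 0.1948…

0.19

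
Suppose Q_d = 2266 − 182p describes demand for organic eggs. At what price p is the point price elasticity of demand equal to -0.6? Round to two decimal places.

Ed = −182p/(2266 − 182p). Set this equal to -0.6:
182p = 0.6·(2266 − 182p) ⇒ 182p(1 + 0.6) = 0.6·2266
p = 0.6·2266 / (182·1.6) = 4.6689…

4.67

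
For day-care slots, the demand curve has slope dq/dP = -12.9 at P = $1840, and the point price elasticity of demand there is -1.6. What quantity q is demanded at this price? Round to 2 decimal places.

14835.00

Ed = (dq/dP)·(P/q) ⇒ q = (dq/dP)·P/Ed = (-12.9)·1840/(-1.6) = 14835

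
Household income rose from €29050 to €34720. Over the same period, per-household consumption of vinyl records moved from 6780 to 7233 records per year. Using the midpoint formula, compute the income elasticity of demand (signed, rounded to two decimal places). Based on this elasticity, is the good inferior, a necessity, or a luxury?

%ΔQ = (7233 − 6780)/[( 6780 + 7233)/2] = 453/7006.5 = 0.064654…
%ΔIncome = (34720 − 29050)/[( 29050 + 34720)/2] = 5670/31885 = 0.177826…
E_income = (453/7006.5) / (5670/31885) = 0.3635…
0 < E_income < 1 ⇒ normal good, necessity.

0.36; necessity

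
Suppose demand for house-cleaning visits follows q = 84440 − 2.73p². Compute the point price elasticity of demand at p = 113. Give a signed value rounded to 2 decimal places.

dq/dp = −2·2.73·p = -616.98. At p = 113, q = 49580.63.
Ed = (dq/dp)·(p/q) = (-616.98) × (113/49580.63) = -1.4061…

-1.41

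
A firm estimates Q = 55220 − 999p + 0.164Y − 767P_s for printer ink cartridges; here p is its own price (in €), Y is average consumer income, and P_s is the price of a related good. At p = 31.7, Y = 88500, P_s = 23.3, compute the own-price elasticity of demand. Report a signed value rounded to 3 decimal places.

At the given values, Q = 55220 − 999(31.7) + 0.164(88500) − 767(23.3) = 20194.6.
∂Q/∂p = −999.
E = (-999) × (31.7/20194.6) = -1.56815…

-1.568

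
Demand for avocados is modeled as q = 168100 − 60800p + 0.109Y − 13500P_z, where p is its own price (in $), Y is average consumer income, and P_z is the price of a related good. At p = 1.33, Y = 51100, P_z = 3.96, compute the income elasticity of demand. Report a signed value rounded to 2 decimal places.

At the given values, q = 168100 − 60800(1.33) + 0.109(51100) − 13500(3.96) = 39345.9.
∂q/∂Y = 0.109.
E = (0.109) × (51100/39345.9) = 0.1415…

0.14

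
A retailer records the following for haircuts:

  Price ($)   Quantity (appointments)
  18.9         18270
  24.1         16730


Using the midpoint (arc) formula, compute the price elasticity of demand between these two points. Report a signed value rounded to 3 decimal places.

-0.364

%ΔQ = (16730 − 18270) / [(18270 + 16730)/2] = -1540/17500 = -0.088
%ΔP = (24.1 − 18.9) / [(18.9 + 24.1)/2] = 5.2/21.5 = 0.241860…
Arc Ed = %ΔQ / %ΔP = (-1540/17500) / (5.2/21.5) = -0.36384…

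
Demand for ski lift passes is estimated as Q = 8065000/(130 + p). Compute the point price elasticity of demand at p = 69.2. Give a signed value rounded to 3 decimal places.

-0.347

dQ/dp = −8065000/(130 + p)² = -203.248. At p = 69.2, Q = 40486.9.
Ed = (dQ/dp)·(p/Q) = (-203.248) × (69.2/40486.9) = -0.34738…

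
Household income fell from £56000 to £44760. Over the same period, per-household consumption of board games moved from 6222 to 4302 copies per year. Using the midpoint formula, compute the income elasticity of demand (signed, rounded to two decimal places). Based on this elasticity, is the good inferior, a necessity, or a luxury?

%ΔQ = (4302 − 6222)/[( 6222 + 4302)/2] = -1920/5262 = -0.364880…
%ΔIncome = (44760 − 56000)/[( 56000 + 44760)/2] = -11240/50380 = -0.223104…
E_income = (-1920/5262) / (-11240/50380) = 1.6354…
E_income > 1 ⇒ normal good, luxury.

1.64; luxury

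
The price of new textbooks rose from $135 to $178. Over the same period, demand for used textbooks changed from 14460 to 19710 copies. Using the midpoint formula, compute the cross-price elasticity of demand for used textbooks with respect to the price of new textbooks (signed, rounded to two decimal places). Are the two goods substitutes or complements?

%ΔQ_{used textbooks} = (19710 − 14460)/avg = 5250/17085 = 0.307287…
%ΔP_{new textbooks} = (178 − 135)/avg = 43/156.5 = 0.274760…
E_cross = (5250/17085) / (43/156.5) = 1.1183…
E_cross > 0 ⇒ the goods are substitutes.

1.12; substitutes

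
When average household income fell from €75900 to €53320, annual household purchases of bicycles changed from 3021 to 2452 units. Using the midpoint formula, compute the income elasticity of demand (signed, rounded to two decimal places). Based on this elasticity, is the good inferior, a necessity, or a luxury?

%ΔQ = (2452 − 3021)/[( 3021 + 2452)/2] = -569/2736.5 = -0.207929…
%ΔIncome = (53320 − 75900)/[( 75900 + 53320)/2] = -22580/64610 = -0.349481…
E_income = (-569/2736.5) / (-22580/64610) = 0.5949…
0 < E_income < 1 ⇒ normal good, necessity.

0.59; necessity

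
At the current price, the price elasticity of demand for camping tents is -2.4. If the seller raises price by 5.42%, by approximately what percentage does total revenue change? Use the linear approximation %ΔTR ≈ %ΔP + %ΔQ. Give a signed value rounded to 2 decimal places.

-7.59%

%ΔQ ≈ Ed × %ΔP = (-2.4) × (+5.42%) = -13.0080%
%ΔTR ≈ %ΔP + %ΔQ = (+5.42%) + (-13.0080%) = -7.5880%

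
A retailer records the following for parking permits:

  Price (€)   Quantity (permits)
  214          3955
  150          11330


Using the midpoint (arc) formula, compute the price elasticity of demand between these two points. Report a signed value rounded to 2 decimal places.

%ΔQ = (11330 − 3955) / [(3955 + 11330)/2] = 7375/7642.5 = 0.964998…
%ΔP = (150 − 214) / [(214 + 150)/2] = -64/182 = -0.351648…
Arc Ed = %ΔQ / %ΔP = (7375/7642.5) / (-64/182) = -2.7442…

-2.74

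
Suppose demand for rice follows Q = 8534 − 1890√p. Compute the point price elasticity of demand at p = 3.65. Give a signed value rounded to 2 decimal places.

dQ/dp = −1890/(2√p) = -494.636. At p = 3.65, Q = 4923.16.
Ed = (dQ/dp)·(p/Q) = (-494.636) × (3.65/4923.16) = -0.3667…

-0.37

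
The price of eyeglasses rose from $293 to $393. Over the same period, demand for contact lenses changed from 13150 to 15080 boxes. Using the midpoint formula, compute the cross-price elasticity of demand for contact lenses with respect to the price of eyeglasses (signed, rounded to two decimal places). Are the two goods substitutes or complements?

%ΔQ_{contact lenses} = (15080 − 13150)/avg = 1930/14115 = 0.136733…
%ΔP_{eyeglasses} = (393 − 293)/avg = 100/343 = 0.291545…
E_cross = (1930/14115) / (100/343) = 0.4689…
E_cross > 0 ⇒ the goods are substitutes.

0.47; substitutes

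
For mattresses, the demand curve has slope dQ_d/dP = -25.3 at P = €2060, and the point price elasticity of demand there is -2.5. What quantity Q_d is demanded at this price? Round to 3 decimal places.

Ed = (dQ_d/dP)·(P/Q_d) ⇒ Q_d = (dQ_d/dP)·P/Ed = (-25.3)·2060/(-2.5) = 20847.2

20847.200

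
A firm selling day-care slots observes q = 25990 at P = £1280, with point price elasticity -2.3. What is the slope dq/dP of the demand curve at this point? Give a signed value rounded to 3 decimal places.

-46.701

Ed = (dq/dP)·(P/q) ⇒ dq/dP = Ed·q/P = (-2.3)·25990/1280 = -46.70078…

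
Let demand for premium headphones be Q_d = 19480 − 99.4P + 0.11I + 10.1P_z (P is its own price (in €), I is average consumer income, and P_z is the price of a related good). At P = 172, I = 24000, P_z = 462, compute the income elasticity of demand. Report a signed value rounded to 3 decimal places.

0.272

At the given values, Q_d = 19480 − 99.4(172) + 0.11(24000) + 10.1(462) = 9689.4.
∂Q_d/∂I = 0.11.
E = (0.11) × (24000/9689.4) = 0.27246…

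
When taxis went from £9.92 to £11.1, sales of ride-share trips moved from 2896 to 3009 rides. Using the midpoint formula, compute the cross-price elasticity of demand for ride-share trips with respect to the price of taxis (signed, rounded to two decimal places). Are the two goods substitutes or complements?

%ΔQ_{ride-share trips} = (3009 − 2896)/avg = 113/2952.5 = 0.038272…
%ΔP_{taxis} = (11.1 − 9.92)/avg = 1.18/10.51 = 0.112274…
E_cross = (113/2952.5) / (1.18/10.51) = 0.3408…
E_cross > 0 ⇒ the goods are substitutes.

0.34; substitutes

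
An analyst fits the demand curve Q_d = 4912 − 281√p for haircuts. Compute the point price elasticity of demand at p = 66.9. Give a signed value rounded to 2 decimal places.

dQ_d/dp = −281/(2√p) = -17.1776. At p = 66.9, Q_d = 2613.63.
Ed = (dQ_d/dp)·(p/Q_d) = (-17.1776) × (66.9/2613.63) = -0.4396…

-0.44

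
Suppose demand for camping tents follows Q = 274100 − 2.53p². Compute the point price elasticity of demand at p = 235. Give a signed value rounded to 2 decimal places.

dQ/dp = −2·2.53·p = -1189.1. At p = 235, Q = 134380.75.
Ed = (dQ/dp)·(p/Q) = (-1189.1) × (235/134380.75) = -2.0794…

-2.08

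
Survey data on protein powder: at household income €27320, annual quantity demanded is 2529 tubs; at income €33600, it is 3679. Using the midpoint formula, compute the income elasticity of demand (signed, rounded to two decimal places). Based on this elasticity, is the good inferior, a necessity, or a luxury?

1.80; luxury

%ΔQ = (3679 − 2529)/[( 2529 + 3679)/2] = 1150/3104 = 0.370489…
%ΔIncome = (33600 − 27320)/[( 27320 + 33600)/2] = 6280/30460 = 0.206172…
E_income = (1150/3104) / (6280/30460) = 1.7969…
E_income > 1 ⇒ normal good, luxury.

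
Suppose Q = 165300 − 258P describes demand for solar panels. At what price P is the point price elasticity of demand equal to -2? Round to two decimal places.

Ed = −258P/(165300 − 258P). Set this equal to -2:
258P = 2·(165300 − 258P) ⇒ 258P(1 + 2) = 2·165300
P = 2·165300 / (258·3) = 427.1317…

427.13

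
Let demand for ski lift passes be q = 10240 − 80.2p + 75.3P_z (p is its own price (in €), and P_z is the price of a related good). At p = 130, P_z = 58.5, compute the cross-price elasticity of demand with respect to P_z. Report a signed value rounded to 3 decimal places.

At the given values, q = 10240 − 80.2(130) + 75.3(58.5) = 4219.05.
∂q/∂P_z = 75.3.
E = (75.3) × (58.5/4219.05) = 1.04408…

1.044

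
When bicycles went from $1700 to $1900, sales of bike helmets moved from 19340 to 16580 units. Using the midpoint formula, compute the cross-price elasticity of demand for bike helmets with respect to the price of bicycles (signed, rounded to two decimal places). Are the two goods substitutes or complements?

-1.38; complements

%ΔQ_{bike helmets} = (16580 − 19340)/avg = -2760/17960 = -0.153674…
%ΔP_{bicycles} = (1900 − 1700)/avg = 200/1800 = 0.111111…
E_cross = (-2760/17960) / (200/1800) = -1.3830…
E_cross < 0 ⇒ the goods are complements.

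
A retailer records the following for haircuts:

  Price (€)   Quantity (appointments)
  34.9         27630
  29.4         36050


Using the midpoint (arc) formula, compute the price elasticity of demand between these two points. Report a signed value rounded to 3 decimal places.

%ΔQ = (36050 − 27630) / [(27630 + 36050)/2] = 8420/31840 = 0.264447…
%ΔP = (29.4 − 34.9) / [(34.9 + 29.4)/2] = -5.5/32.15 = -0.171073…
Arc Ed = %ΔQ / %ΔP = (8420/31840) / (-5.5/32.15) = -1.54581…

-1.546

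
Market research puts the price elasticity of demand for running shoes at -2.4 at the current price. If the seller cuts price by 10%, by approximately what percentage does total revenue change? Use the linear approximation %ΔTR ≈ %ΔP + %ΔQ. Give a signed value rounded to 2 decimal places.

%ΔQ ≈ Ed × %ΔP = (-2.4) × (-10%) = +24.0000%
%ΔTR ≈ %ΔP + %ΔQ = (-10%) + (+24.0000%) = +14.0000%

+14.00%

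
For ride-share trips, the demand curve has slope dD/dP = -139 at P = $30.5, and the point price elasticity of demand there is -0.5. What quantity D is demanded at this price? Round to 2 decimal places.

Ed = (dD/dP)·(P/D) ⇒ D = (dD/dP)·P/Ed = (-139)·30.5/(-0.5) = 8479

8479.00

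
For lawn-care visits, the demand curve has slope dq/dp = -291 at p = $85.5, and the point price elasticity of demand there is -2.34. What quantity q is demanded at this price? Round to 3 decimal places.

Ed = (dq/dp)·(p/q) ⇒ q = (dq/dp)·p/Ed = (-291)·85.5/(-2.34) = 10632.69230…

10632.692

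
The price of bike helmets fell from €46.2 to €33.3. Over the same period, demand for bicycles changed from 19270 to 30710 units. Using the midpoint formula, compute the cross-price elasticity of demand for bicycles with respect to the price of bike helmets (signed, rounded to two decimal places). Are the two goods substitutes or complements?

%ΔQ_{bicycles} = (30710 − 19270)/avg = 11440/24990 = 0.457783…
%ΔP_{bike helmets} = (33.3 − 46.2)/avg = -12.9/39.75 = -0.324528…
E_cross = (11440/24990) / (-12.9/39.75) = -1.4106…
E_cross < 0 ⇒ the goods are complements.

-1.41; complements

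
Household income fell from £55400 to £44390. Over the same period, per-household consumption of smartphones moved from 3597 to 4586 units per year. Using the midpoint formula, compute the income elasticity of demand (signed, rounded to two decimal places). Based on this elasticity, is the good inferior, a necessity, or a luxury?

-1.10; inferior

%ΔQ = (4586 − 3597)/[( 3597 + 4586)/2] = 989/4091.5 = 0.241720…
%ΔIncome = (44390 − 55400)/[( 55400 + 44390)/2] = -11010/49895 = -0.220663…
E_income = (989/4091.5) / (-11010/49895) = -1.0954…
E_income < 0 ⇒ inferior good.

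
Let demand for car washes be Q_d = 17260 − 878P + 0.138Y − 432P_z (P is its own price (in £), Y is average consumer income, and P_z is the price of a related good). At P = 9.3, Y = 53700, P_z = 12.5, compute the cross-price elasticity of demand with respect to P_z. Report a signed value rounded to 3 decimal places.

-0.486

At the given values, Q_d = 17260 − 878(9.3) + 0.138(53700) − 432(12.5) = 11105.2.
∂Q_d/∂P_z = -432.
E = (-432) × (12.5/11105.2) = -0.48625…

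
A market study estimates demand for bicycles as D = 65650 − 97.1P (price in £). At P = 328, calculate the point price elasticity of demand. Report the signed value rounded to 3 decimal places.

dD/dP = −97.1. At P = 328, D = 65650 − 97.1(328) = 33801.2.
Ed = (dD/dP)·(P/D) = −97.1 × (328/33801.2) = -0.94223…

-0.942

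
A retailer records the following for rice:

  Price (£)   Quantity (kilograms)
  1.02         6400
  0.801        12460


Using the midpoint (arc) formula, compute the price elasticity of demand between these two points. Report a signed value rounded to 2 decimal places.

%ΔQ = (12460 − 6400) / [(6400 + 12460)/2] = 6060/9430 = 0.642629…
%ΔP = (0.801 − 1.02) / [(1.02 + 0.801)/2] = -0.219/0.9105 = -0.240527…
Arc Ed = %ΔQ / %ΔP = (6060/9430) / (-0.219/0.9105) = -2.6717…

-2.67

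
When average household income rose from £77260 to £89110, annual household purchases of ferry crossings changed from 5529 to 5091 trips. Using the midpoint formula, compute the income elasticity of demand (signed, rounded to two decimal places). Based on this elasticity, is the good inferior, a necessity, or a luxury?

-0.58; inferior

%ΔQ = (5091 − 5529)/[( 5529 + 5091)/2] = -438/5310 = -0.082485…
%ΔIncome = (89110 − 77260)/[( 77260 + 89110)/2] = 11850/83185 = 0.142453…
E_income = (-438/5310) / (11850/83185) = -0.5790…
E_income < 0 ⇒ inferior good.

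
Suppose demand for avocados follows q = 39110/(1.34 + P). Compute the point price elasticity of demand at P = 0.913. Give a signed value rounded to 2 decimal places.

-0.41

dq/dP = −39110/(1.34 + P)² = -7704.87. At P = 0.913, q = 17359.1.
Ed = (dq/dP)·(P/q) = (-7704.87) × (0.913/17359.1) = -0.4052…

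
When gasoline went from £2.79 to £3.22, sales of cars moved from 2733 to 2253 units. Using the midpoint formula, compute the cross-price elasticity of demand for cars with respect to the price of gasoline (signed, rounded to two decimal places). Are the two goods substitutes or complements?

%ΔQ_{cars} = (2253 − 2733)/avg = -480/2493 = -0.192539…
%ΔP_{gasoline} = (3.22 − 2.79)/avg = 0.43/3.005 = 0.143094…
E_cross = (-480/2493) / (0.43/3.005) = -1.3455…
E_cross < 0 ⇒ the goods are complements.

-1.35; complements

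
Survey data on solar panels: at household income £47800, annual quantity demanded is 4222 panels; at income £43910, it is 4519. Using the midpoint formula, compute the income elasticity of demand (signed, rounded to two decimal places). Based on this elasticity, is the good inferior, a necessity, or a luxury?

%ΔQ = (4519 − 4222)/[( 4222 + 4519)/2] = 297/4370.5 = 0.067955…
%ΔIncome = (43910 − 47800)/[( 47800 + 43910)/2] = -3890/45855 = -0.084832…
E_income = (297/4370.5) / (-3890/45855) = -0.8010…
E_income < 0 ⇒ inferior good.

-0.80; inferior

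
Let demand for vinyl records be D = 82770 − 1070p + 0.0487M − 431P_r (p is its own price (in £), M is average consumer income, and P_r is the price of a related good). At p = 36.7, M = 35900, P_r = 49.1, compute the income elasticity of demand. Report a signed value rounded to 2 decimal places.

0.07

At the given values, D = 82770 − 1070(36.7) + 0.0487(35900) − 431(49.1) = 24087.23.
∂D/∂M = 0.0487.
E = (0.0487) × (35900/24087.23) = 0.0725…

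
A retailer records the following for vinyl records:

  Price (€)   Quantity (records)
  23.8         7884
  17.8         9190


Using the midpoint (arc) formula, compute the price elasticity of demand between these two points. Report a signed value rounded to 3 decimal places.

%ΔQ = (9190 − 7884) / [(7884 + 9190)/2] = 1306/8537 = 0.152981…
%ΔP = (17.8 − 23.8) / [(23.8 + 17.8)/2] = -6/20.8 = -0.288461…
Arc Ed = %ΔQ / %ΔP = (1306/8537) / (-6/20.8) = -0.53033…

-0.530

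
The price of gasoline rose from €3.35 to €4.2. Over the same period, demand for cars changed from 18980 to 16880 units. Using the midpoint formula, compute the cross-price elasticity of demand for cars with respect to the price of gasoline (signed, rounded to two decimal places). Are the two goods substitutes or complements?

%ΔQ_{cars} = (16880 − 18980)/avg = -2100/17930 = -0.117122…
%ΔP_{gasoline} = (4.2 − 3.35)/avg = 0.85/3.775 = 0.225165…
E_cross = (-2100/17930) / (0.85/3.775) = -0.5201…
E_cross < 0 ⇒ the goods are complements.

-0.52; complements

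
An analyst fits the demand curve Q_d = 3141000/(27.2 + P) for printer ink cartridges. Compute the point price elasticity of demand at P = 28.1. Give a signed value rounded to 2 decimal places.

dQ_d/dP = −3141000/(27.2 + P)² = -1027.11. At P = 28.1, Q_d = 56799.3.
Ed = (dQ_d/dP)·(P/Q_d) = (-1027.11) × (28.1/56799.3) = -0.5081…

-0.51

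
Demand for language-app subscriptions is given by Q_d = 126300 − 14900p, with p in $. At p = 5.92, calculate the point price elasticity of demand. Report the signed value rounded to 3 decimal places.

dQ_d/dp = −14900. At p = 5.92, Q_d = 126300 − 14900(5.92) = 38092.
Ed = (dQ_d/dp)·(p/Q_d) = −14900 × (5.92/38092) = -2.31565…

-2.316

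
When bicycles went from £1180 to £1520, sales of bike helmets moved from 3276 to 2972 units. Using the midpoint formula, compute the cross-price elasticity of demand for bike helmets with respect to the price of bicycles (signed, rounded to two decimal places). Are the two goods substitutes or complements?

%ΔQ_{bike helmets} = (2972 − 3276)/avg = -304/3124 = -0.097311…
%ΔP_{bicycles} = (1520 − 1180)/avg = 340/1350 = 0.251851…
E_cross = (-304/3124) / (340/1350) = -0.3863…
E_cross < 0 ⇒ the goods are complements.

-0.39; complements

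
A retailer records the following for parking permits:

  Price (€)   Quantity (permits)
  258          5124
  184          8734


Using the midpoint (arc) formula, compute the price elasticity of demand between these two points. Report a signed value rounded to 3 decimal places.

%ΔQ = (8734 − 5124) / [(5124 + 8734)/2] = 3610/6929 = 0.520998…
%ΔP = (184 − 258) / [(258 + 184)/2] = -74/221 = -0.334841…
Arc Ed = %ΔQ / %ΔP = (3610/6929) / (-74/221) = -1.55595…

-1.556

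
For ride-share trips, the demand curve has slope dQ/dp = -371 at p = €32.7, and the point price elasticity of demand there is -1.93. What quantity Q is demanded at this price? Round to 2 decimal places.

6285.85

Ed = (dQ/dp)·(p/Q) ⇒ Q = (dQ/dp)·p/Ed = (-371)·32.7/(-1.93) = 6285.8549…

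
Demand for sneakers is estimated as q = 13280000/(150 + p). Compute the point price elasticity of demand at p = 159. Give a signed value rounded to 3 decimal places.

dq/dp = −13280000/(150 + p)² = -139.085. At p = 159, q = 42977.3.
Ed = (dq/dp)·(p/q) = (-139.085) × (159/42977.3) = -0.51456…

-0.515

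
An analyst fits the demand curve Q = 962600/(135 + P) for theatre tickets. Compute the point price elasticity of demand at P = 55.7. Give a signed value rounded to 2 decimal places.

dQ/dP = −962600/(135 + P)² = -26.4694. At P = 55.7, Q = 5047.72.
Ed = (dQ/dP)·(P/Q) = (-26.4694) × (55.7/5047.72) = -0.2920…

-0.29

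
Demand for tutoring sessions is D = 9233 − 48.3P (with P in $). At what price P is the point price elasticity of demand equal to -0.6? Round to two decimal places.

Ed = −48.3P/(9233 − 48.3P). Set this equal to -0.6:
48.3P = 0.6·(9233 − 48.3P) ⇒ 48.3P(1 + 0.6) = 0.6·9233
P = 0.6·9233 / (48.3·1.6) = 71.6847…

71.68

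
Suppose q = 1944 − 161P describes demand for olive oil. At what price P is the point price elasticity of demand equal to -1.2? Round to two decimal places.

Ed = −161P/(1944 − 161P). Set this equal to -1.2:
161P = 1.2·(1944 − 161P) ⇒ 161P(1 + 1.2) = 1.2·1944
P = 1.2·1944 / (161·2.2) = 6.5861…

6.59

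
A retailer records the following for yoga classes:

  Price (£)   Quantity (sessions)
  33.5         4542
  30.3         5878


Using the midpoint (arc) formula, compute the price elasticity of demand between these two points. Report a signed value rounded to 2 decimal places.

%ΔQ = (5878 − 4542) / [(4542 + 5878)/2] = 1336/5210 = 0.256429…
%ΔP = (30.3 − 33.5) / [(33.5 + 30.3)/2] = -3.2/31.9 = -0.100313…
Arc Ed = %ΔQ / %ΔP = (1336/5210) / (-3.2/31.9) = -2.5562…

-2.56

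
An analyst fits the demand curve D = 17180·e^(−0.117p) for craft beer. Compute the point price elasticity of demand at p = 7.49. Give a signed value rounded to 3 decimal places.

-0.876

dD/dp = −0.117·D = -836.804. At p = 7.49, D = 7152.17.
Ed = (dD/dp)·(p/D) = (-836.804) × (7.49/7152.17) = -0.87633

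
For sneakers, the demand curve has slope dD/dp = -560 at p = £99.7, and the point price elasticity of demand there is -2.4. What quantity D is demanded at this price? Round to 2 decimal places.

23263.33

Ed = (dD/dp)·(p/D) ⇒ D = (dD/dp)·p/Ed = (-560)·99.7/(-2.4) = 23263.3333…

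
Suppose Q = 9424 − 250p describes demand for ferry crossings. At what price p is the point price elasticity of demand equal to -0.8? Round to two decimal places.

Ed = −250p/(9424 − 250p). Set this equal to -0.8:
250p = 0.8·(9424 − 250p) ⇒ 250p(1 + 0.8) = 0.8·9424
p = 0.8·9424 / (250·1.8) = 16.7537…

16.75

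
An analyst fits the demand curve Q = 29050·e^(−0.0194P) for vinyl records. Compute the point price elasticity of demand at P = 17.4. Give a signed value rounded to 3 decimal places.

-0.338

dQ/dP = −0.0194·Q = -402.112. At P = 17.4, Q = 20727.4.
Ed = (dQ/dP)·(P/Q) = (-402.112) × (17.4/20727.4) = -0.33756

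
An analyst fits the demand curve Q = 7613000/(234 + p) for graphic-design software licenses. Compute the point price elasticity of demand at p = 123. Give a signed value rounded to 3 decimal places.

dQ/dp = −7613000/(234 + p)² = -59.7337. At p = 123, Q = 21324.9.
Ed = (dQ/dp)·(p/Q) = (-59.7337) × (123/21324.9) = -0.34453…

-0.345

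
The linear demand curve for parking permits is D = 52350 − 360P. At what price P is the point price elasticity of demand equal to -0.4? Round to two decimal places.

Ed = −360P/(52350 − 360P). Set this equal to -0.4:
360P = 0.4·(52350 − 360P) ⇒ 360P(1 + 0.4) = 0.4·52350
P = 0.4·52350 / (360·1.4) = 41.5476…

41.55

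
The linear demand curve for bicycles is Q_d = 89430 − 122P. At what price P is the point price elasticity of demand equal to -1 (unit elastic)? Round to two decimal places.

366.52

Ed = −122P/(89430 − 122P). Set this equal to -1:
122P = 1·(89430 − 122P) ⇒ 122P(1 + 1) = 1·89430
P = 1·89430 / (122·2) = 366.5163…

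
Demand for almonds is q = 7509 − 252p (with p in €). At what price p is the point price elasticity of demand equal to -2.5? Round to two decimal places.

21.28

Ed = −252p/(7509 − 252p). Set this equal to -2.5:
252p = 2.5·(7509 − 252p) ⇒ 252p(1 + 2.5) = 2.5·7509
p = 2.5·7509 / (252·3.5) = 21.2840…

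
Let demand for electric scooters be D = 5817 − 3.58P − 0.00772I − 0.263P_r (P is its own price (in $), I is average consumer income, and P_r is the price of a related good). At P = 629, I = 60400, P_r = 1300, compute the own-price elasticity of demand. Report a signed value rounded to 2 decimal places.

At the given values, D = 5817 − 3.58(629) − 0.00772(60400) − 0.263(1300) = 2756.992.
∂D/∂P = −3.58.
E = (-3.58) × (629/2756.992) = -0.8167…

-0.82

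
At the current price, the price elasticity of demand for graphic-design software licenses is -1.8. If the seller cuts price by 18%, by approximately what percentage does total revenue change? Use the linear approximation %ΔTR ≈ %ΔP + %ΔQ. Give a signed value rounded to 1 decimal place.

+14.4%

%ΔQ ≈ Ed × %ΔP = (-1.8) × (-18%) = +32.4000%
%ΔTR ≈ %ΔP + %ΔQ = (-18%) + (+32.4000%) = +14.4000%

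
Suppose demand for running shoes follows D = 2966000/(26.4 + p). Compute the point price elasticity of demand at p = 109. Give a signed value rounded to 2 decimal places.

-0.81

dD/dp = −2966000/(26.4 + p)² = -161.783. At p = 109, D = 21905.5.
Ed = (dD/dp)·(p/D) = (-161.783) × (109/21905.5) = -0.8050…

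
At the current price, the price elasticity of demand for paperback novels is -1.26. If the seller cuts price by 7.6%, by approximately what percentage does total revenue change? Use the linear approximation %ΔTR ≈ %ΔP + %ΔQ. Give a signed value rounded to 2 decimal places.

%ΔQ ≈ Ed × %ΔP = (-1.26) × (-7.6%) = +9.5760%
%ΔTR ≈ %ΔP + %ΔQ = (-7.6%) + (+9.5760%) = +1.9760%

+1.98%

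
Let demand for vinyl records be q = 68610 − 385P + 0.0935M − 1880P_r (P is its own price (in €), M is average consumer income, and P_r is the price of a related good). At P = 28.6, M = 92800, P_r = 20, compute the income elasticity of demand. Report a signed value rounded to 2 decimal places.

0.30

At the given values, q = 68610 − 385(28.6) + 0.0935(92800) − 1880(20) = 28675.8.
∂q/∂M = 0.0935.
E = (0.0935) × (92800/28675.8) = 0.3025…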